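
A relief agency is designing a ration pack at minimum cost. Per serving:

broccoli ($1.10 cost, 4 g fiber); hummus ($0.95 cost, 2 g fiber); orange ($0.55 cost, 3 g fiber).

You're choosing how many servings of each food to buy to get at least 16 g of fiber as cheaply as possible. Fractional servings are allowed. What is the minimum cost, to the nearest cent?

$2.93

Cost per g of fiber: orange $0.1833, broccoli $0.2750, hummus $0.4750.
With no serving limits, use only orange: 16 g / 3 g = 5.333 servings × $0.55 = $2.93.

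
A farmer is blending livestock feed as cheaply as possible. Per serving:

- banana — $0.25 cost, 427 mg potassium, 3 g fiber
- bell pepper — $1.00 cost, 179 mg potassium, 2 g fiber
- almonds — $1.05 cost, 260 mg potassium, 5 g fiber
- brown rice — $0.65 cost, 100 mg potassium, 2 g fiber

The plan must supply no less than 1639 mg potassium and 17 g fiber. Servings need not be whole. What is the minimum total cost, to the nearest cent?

A basic optimal solution has at most two foods positive. Try each food alone and each pair with both targets met exactly.
banana only: max(1639/427, 17/3) = 5.667 servings → $1.42.
bell pepper only: max(1639/179, 17/2) = 9.156 servings → $9.16.
almonds only: max(1639/260, 17/5) = 6.304 servings → $6.62.
brown rice only: max(1639/100, 17/2) = 16.39 servings → $10.65.
banana + bell pepper with both tight: 0.7413 servings and 7.388 servings → $7.57.
banana + almonds with both tight: 2.786 servings and 1.728 servings → $2.51.
banana + brown rice with both tight: 2.848 servings and 4.227 servings → $3.46.
bell pepper + almonds with both targets exact would need a negative amount; discard.
bell pepper + brown rice: intersection lies outside the first quadrant.
almonds + brown rice: intersection lies outside the first quadrant.
So the least-cost plan costs $1.42.

$1.42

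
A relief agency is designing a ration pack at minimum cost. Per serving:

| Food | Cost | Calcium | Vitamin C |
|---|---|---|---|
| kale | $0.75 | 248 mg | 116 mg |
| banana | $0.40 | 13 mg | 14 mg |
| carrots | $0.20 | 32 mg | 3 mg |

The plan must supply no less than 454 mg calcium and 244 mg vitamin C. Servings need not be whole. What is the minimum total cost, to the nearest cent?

$1.58

Check every corner: each single food scaled to meet both minima, and each pair solved so both constraints bind.
kale only: max(454/248, 244/116) = 2.103 servings → $1.58.
banana only: max(454/13, 244/14) = 34.92 servings → $13.97.
carrots only: max(454/32, 244/3) = 81.33 servings → $16.27.
kale + banana with both tight: 1.621 servings and 3.996 servings → $2.81.
kale + carrots: the both-tight solution has a negative serving — not a feasible corner.
banana + carrots with both tight: 15.76 servings and 7.785 servings → $7.86.
Cheapest feasible corner: $1.58.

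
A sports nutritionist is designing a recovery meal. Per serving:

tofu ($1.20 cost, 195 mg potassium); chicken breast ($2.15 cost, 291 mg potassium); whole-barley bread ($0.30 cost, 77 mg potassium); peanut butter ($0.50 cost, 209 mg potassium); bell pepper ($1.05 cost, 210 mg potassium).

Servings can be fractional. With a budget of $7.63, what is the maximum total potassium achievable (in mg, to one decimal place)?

Potassium per dollar: peanut butter 418, whole-barley bread 256.7, bell pepper 200, tofu 162.5, chicken breast 135.3.
With no serving limits, spend the whole cost allowance on peanut butter: $7.63 / $0.50 × 209 mg = 3189.3 mg.

3189.3 mg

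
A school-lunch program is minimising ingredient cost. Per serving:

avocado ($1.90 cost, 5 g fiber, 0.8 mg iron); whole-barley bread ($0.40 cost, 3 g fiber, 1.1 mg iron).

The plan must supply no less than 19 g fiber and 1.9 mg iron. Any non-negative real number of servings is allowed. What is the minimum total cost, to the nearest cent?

$2.53

avocado only: max(19/5, 1.9/0.8) = 3.8 servings → $7.22.
whole-barley bread only: max(19/3, 1.9/1.1) = 6.333 servings → $2.53.
avocado + whole-barley bread: the both-tight solution has a negative serving — not a feasible corner.
Cheapest feasible corner: $2.53.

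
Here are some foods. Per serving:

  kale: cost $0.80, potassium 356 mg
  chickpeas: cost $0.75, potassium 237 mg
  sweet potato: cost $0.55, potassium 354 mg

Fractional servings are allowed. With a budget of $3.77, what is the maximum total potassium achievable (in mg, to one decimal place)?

Potassium per dollar: sweet potato 643.6, kale 445, chickpeas 316.
With no serving limits, spend the whole cost allowance on sweet potato: $3.77 / $0.55 × 354 mg = 2426.5 mg.

2426.5 mg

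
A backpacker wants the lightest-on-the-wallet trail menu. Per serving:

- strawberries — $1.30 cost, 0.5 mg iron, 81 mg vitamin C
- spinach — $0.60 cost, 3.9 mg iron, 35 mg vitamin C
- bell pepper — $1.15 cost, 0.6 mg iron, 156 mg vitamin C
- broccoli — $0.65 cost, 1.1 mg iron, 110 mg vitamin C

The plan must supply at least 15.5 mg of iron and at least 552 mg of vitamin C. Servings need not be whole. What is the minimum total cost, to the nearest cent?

Minimising a linear cost over {iron ≥ 15.5, vitamin C ≥ 552, servings ≥ 0} — the optimum is at a vertex, using one or two foods.
strawberries only: max(15.5/0.5, 552/81) = 31 servings → $40.30.
spinach only: max(15.5/3.9, 552/35) = 15.77 servings → $9.46.
bell pepper only: max(15.5/0.6, 552/156) = 25.83 servings → $29.71.
broccoli only: max(15.5/1.1, 552/110) = 14.09 servings → $9.16.
strawberries + spinach with both tight: 5.396 servings and 3.283 servings → $8.98.
strawberries + bell pepper with both targets exact would need a negative amount; discard.
strawberries + broccoli: intersection lies outside the first quadrant.
spinach + bell pepper with both tight: 3.553 servings and 2.741 servings → $5.28.
spinach + broccoli with both tight: 2.811 servings and 4.124 servings → $4.37.
bell pepper + broccoli: the both-tight solution has a negative serving — not a feasible corner.
So the least-cost plan costs $4.37.

$4.37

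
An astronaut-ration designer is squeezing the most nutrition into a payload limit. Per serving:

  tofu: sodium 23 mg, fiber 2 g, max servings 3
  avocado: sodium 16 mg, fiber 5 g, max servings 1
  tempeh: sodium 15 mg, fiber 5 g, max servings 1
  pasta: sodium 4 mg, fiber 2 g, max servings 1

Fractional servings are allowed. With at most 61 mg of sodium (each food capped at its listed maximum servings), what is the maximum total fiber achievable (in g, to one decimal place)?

14.3 g

Fiber per mg sodium: pasta 0.5, tempeh 0.3333, avocado 0.3125, tofu 0.08696.
Take 1 serving of pasta: uses 4 mg sodium, +2.0 g fiber (running total 2.0 g).
Take 1 serving of tempeh: uses 15 mg sodium, +5.0 g fiber (running total 7.0 g).
Take 1 serving of avocado: uses 16 mg sodium, +5.0 g fiber (running total 12.0 g).
Take 1.13 servings of tofu: uses 26 mg sodium, +2.3 g fiber (running total 14.3 g).
Greedy by best ratio exhausts the sodium allowance optimally: 14.3 g.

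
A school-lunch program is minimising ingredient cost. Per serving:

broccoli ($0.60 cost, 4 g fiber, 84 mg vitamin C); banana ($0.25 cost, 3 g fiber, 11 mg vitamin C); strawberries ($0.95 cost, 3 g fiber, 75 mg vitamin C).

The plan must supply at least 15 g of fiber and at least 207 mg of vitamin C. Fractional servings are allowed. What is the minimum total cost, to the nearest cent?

$1.83

The cheapest plan sits at a corner of the feasible region — with two constraints it uses at most two foods.
broccoli only: max(15/4, 207/84) = 3.75 servings → $2.25.
banana only: max(15/3, 207/11) = 18.82 servings → $4.70.
strawberries only: max(15/3, 207/75) = 5 servings → $4.75.
broccoli + banana with both tight: 2.192 servings and 2.077 servings → $1.83.
broccoli + strawberries: the both-tight solution has a negative serving — not a feasible corner.
banana + strawberries with both tight: 2.625 servings and 2.375 servings → $2.91.
The minimum over all feasible corners is $1.83.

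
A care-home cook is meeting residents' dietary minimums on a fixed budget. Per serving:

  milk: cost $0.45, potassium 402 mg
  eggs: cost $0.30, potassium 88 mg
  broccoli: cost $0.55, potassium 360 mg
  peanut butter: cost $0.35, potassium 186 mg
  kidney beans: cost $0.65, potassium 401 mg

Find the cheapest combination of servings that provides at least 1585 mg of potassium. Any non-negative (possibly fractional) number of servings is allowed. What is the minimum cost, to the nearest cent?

$1.77

Cost per mg of potassium: milk $0.0011, broccoli $0.0015, kidney beans $0.0016, peanut butter $0.0019, eggs $0.0034.
With no serving limits, use only milk: 1585 mg / 402 mg = 3.943 servings × $0.45 = $1.77.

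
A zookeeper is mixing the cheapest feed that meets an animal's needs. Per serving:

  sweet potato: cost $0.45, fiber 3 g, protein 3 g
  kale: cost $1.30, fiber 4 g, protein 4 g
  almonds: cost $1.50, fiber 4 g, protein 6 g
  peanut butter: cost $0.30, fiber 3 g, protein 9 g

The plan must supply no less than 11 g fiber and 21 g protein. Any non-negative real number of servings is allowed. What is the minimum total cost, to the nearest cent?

Two binding constraints pin down two serving amounts, so the optimal mix uses at most two foods. The candidates are each food alone (scaled to the tighter of fiber/protein) and each pair with both constraints tight.
sweet potato only: max(11/3, 21/3) = 7 servings → $3.15.
kale only: max(11/4, 21/4) = 5.25 servings → $6.83.
almonds only: max(11/4, 21/6) = 3.5 servings → $5.25.
peanut butter only: max(11/3, 21/9) = 3.667 servings → $1.10.
sweet potato + kale (both tight): parallel constraints — no distinct corner.
sweet potato + almonds: intersection lies outside the first quadrant.
sweet potato + peanut butter with both tight: 2 servings and 1.667 servings → $1.40.
kale + almonds: the both-tight solution has a negative serving — not a feasible corner.
kale + peanut butter with both tight: 1.5 servings and 1.667 servings → $2.45.
almonds + peanut butter with both tight: 2 servings and 1 serving → $3.30.
So the least-cost plan costs $1.10.

$1.10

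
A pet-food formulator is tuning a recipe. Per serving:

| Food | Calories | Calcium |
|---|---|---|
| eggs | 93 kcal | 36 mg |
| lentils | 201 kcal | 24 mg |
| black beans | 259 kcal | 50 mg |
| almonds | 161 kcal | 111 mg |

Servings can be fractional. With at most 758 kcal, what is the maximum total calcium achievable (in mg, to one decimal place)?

Calcium per kcal: almonds 0.6894, eggs 0.3871, black beans 0.1931, lentils 0.1194.
With no serving limits, spend the whole calories allowance on almonds: 758 kcal / 161 kcal × 111 mg = 522.6 mg.

522.6 mg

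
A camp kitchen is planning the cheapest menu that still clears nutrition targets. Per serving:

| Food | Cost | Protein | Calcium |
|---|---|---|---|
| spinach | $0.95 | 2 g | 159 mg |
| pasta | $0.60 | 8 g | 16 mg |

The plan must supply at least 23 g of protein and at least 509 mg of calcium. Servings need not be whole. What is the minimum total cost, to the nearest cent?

$4.11

With two linear requirements the optimum uses one or two foods; enumerate the corners.
spinach only: max(23/2, 509/159) = 11.5 servings → $10.93.
pasta only: max(23/8, 509/16) = 31.81 servings → $19.09.
spinach + pasta with both tight: 2.987 servings and 2.128 servings → $4.11.
The minimum over all feasible corners is $4.11.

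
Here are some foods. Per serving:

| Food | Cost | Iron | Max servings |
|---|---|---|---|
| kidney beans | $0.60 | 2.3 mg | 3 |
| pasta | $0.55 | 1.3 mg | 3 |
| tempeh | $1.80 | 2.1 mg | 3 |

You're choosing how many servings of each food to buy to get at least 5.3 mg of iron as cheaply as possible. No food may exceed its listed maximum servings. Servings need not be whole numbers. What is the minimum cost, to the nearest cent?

Cost per mg of iron: kidney beans $0.2609, pasta $0.4231, tempeh $0.8571.
Take 2.304 servings of kidney beans: +5.3 mg iron for $1.38 (total $1.38, still need 0.0 mg).
Greedy by cheapest-per-mg is optimal for a single linear constraint, so the minimum cost is $1.38.

$1.38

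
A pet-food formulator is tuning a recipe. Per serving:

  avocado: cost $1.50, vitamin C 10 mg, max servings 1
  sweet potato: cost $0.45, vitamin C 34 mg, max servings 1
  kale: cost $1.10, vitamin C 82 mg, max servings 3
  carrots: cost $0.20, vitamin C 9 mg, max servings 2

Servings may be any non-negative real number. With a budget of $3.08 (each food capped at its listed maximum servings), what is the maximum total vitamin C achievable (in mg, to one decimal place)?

Vitamin C per dollar: sweet potato 75.56, kale 74.55, carrots 45, avocado 6.667.
Take 1 serving of sweet potato: spends $0.45, +34.0 mg vitamin C (running total 34.0 mg).
Take 2.391 servings of kale: spends $2.63, +196.1 mg vitamin C (running total 230.1 mg).
Greedy by best ratio exhausts the cost allowance optimally: 230.1 mg.

230.1 mg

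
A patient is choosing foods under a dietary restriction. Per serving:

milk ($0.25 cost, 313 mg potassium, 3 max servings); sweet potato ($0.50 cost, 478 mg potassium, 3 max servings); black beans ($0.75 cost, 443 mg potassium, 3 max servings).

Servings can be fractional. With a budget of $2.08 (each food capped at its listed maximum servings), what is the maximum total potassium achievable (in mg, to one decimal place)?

Potassium per dollar: milk 1252, sweet potato 956, black beans 590.7.
Take 3 servings of milk: spends $0.75, +939.0 mg potassium (running total 939.0 mg).
Take 2.66 servings of sweet potato: spends $1.33, +1271.5 mg potassium (running total 2210.5 mg).
Filling greedily by potassium-per-dollar is optimal for one linear limit, giving 2210.5 mg.

2210.5 mg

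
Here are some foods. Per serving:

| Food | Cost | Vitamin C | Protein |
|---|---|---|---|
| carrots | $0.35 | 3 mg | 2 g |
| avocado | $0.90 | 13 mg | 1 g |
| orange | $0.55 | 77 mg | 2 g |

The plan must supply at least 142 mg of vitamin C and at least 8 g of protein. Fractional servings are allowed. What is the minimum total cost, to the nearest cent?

$1.75

carrots only: max(142/3, 8/2) = 47.33 servings → $16.57.
avocado only: max(142/13, 8/1) = 10.92 servings → $9.83.
orange only: max(142/77, 8/2) = 4 servings → $2.20.
carrots + avocado with both targets exact would need a negative amount; discard.
carrots + orange with both tight: 2.243 servings and 1.757 servings → $1.75.
avocado + orange with both tight: 6.51 servings and 0.7451 servings → $6.27.
So the least-cost plan costs $1.75.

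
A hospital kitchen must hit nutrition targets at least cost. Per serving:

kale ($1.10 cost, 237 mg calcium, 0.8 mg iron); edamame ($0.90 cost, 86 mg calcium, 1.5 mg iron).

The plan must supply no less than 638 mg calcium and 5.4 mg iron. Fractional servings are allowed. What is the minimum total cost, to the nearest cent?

kale only: max(638/237, 5.4/0.8) = 6.75 servings → $7.42.
edamame only: max(638/86, 5.4/1.5) = 7.419 servings → $6.68.
kale + edamame with both tight: 1.718 servings and 2.684 servings → $4.31.
Cheapest feasible corner: $4.31.

$4.31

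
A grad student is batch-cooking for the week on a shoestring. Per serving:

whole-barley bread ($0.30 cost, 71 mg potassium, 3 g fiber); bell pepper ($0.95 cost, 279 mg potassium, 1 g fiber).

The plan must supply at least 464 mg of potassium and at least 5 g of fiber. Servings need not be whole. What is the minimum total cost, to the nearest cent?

$1.65

Check every corner: each single food scaled to meet both minima, and each pair solved so both constraints bind.
whole-barley bread only: max(464/71, 5/3) = 6.535 servings → $1.96.
bell pepper only: max(464/279, 5/1) = 5 servings → $4.75.
whole-barley bread + bell pepper with both tight: 1.215 servings and 1.354 servings → $1.65.
So the least-cost plan costs $1.65.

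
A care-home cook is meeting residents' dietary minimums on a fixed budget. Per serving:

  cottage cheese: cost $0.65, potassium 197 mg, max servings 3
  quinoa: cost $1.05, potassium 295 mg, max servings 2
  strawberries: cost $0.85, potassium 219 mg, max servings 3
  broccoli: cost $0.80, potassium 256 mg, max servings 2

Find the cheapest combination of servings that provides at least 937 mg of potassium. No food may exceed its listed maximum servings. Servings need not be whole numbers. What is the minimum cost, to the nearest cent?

$3.00

Cost per mg of potassium: broccoli $0.0031, cottage cheese $0.0033, quinoa $0.0036, strawberries $0.0039.
Take 2 servings of broccoli: +512.0 mg potassium for $1.60 (total $1.60, still need 425.0 mg).
Take 2.157 servings of cottage cheese: +425.0 mg potassium for $1.40 (total $3.00, still need 0.0 mg).
Greedy by cheapest-per-mg is optimal for a single linear constraint, so the minimum cost is $3.00.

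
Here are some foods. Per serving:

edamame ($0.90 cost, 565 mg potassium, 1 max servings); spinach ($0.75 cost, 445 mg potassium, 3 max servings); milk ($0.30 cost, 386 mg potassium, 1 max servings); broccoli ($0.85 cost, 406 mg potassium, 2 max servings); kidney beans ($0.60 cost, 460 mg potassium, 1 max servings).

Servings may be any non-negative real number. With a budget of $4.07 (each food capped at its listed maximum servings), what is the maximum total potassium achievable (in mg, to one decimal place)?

2755.6 mg

Potassium per dollar: milk 1287, kidney beans 766.7, edamame 627.8, spinach 593.3, broccoli 477.6.
Take 1 serving of milk: spends $0.30, +386.0 mg potassium (running total 386.0 mg).
Take 1 serving of kidney beans: spends $0.60, +460.0 mg potassium (running total 846.0 mg).
Take 1 serving of edamame: spends $0.90, +565.0 mg potassium (running total 1411.0 mg).
Take 3 servings of spinach: spends $2.25, +1335.0 mg potassium (running total 2746.0 mg).
Take 0.02353 servings of broccoli: spends $0.02, +9.6 mg potassium (running total 2755.6 mg).
Filling greedily by potassium-per-dollar is optimal for one linear limit, giving 2755.6 mg.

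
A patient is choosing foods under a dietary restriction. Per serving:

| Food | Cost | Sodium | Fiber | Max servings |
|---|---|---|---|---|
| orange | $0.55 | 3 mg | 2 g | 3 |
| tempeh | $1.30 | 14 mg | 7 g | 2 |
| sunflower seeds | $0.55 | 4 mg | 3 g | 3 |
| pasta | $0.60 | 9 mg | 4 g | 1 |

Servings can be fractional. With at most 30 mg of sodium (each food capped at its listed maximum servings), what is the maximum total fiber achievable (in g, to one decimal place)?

19.5 g

Fiber per mg sodium: sunflower seeds 0.75, orange 0.6667, tempeh 0.5, pasta 0.4444.
Take 3 servings of sunflower seeds: uses 12 mg sodium, +9.0 g fiber (running total 9.0 g).
Take 3 servings of orange: uses 9 mg sodium, +6.0 g fiber (running total 15.0 g).
Take 0.6429 servings of tempeh: uses 9 mg sodium, +4.5 g fiber (running total 19.5 g).
Filling greedily by fiber-per-mg sodium is optimal for one linear limit, giving 19.5 g.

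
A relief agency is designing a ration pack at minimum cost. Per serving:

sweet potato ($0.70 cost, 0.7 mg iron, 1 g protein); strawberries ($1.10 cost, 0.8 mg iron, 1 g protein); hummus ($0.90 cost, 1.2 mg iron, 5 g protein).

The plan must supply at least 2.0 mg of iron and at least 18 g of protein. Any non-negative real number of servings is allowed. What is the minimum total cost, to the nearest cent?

At the optimum either one food covers both requirements or two foods hit both targets exactly; no other combination can be cheaper.
sweet potato only: max(2.0/0.7, 18/1) = 18 servings → $12.60.
strawberries only: max(2.0/0.8, 18/1) = 18 servings → $19.80.
hummus only: max(2.0/1.2, 18/5) = 3.6 servings → $3.24.
sweet potato + strawberries with both targets exact would need a negative amount; discard.
sweet potato + hummus: the both-tight solution has a negative serving — not a feasible corner.
strawberries + hummus: the both-tight solution has a negative serving — not a feasible corner.
The minimum over all feasible corners is $3.24.

$3.24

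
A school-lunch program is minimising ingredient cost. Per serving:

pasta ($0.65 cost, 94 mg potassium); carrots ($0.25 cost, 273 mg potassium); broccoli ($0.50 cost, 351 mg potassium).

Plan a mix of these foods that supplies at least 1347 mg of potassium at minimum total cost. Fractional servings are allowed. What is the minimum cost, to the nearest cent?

$1.23

Cost per mg of potassium: carrots $0.0009, broccoli $0.0014, pasta $0.0069.
With no serving limits, use only carrots: 1347 mg / 273 mg = 4.934 servings × $0.25 = $1.23.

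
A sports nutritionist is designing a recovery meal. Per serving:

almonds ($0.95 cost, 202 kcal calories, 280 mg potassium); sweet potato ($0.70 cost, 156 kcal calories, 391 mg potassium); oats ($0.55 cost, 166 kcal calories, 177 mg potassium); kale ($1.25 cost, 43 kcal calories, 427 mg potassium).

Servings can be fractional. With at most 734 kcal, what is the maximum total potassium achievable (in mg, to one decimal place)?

Potassium per kcal: kale 9.93, sweet potato 2.506, almonds 1.386, oats 1.066.
With no serving limits, spend the whole calories allowance on kale: 734 kcal / 43 kcal × 427 mg = 7288.8 mg.

7288.8 mg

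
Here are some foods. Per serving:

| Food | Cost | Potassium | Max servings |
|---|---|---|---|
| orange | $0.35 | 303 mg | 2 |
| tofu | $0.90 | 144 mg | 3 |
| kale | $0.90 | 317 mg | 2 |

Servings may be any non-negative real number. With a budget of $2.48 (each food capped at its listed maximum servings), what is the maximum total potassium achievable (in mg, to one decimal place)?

1233.0 mg

Potassium per dollar: orange 865.7, kale 352.2, tofu 160.
Take 2 servings of orange: spends $0.70, +606.0 mg potassium (running total 606.0 mg).
Take 1.978 servings of kale: spends $1.78, +627.0 mg potassium (running total 1233.0 mg).
Greedy by best ratio exhausts the cost allowance optimally: 1233.0 mg.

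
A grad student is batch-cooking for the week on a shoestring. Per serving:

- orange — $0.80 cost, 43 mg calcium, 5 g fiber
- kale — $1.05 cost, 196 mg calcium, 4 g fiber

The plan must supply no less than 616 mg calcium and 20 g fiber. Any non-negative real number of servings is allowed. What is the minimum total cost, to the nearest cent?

At the optimum either one food covers both requirements or two foods hit both targets exactly; no other combination can be cheaper.
orange only: max(616/43, 20/5) = 14.33 servings → $11.46.
kale only: max(616/196, 20/4) = 5 servings → $5.25.
orange + kale with both tight: 1.802 servings and 2.748 servings → $4.33.
Cheapest feasible corner: $4.33.

$4.33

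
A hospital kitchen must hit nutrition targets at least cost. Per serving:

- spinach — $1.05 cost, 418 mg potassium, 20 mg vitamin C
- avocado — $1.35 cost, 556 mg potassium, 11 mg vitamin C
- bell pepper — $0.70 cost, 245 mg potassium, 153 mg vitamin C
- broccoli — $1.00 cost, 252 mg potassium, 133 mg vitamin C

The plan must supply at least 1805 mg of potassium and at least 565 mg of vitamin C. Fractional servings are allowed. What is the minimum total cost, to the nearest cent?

spinach only: max(1805/418, 565/20) = 28.25 servings → $29.66.
avocado only: max(1805/556, 565/11) = 51.36 servings → $69.34.
bell pepper only: max(1805/245, 565/153) = 7.367 servings → $5.16.
broccoli only: max(1805/252, 565/133) = 7.163 servings → $7.16.
spinach + avocado with both targets exact would need a negative amount; discard.
spinach + bell pepper with both tight: 2.332 servings and 3.388 servings → $4.82.
spinach + broccoli with both tight: 1.932 servings and 3.958 servings → $5.99.
avocado + bell pepper with both tight: 1.672 servings and 3.573 servings → $4.76.
avocado + broccoli with both tight: 1.372 servings and 4.135 servings → $5.99.
bell pepper + broccoli with both targets exact would need a negative amount; discard.
Cheapest feasible corner: $4.76.

$4.76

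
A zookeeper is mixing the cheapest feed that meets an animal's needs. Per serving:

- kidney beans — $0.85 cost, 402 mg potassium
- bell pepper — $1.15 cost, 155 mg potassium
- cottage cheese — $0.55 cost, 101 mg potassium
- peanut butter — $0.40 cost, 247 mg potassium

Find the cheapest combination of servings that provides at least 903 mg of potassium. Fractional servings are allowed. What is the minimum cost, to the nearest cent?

Cost per mg of potassium: peanut butter $0.0016, kidney beans $0.0021, cottage cheese $0.0054, bell pepper $0.0074.
With no serving limits, use only peanut butter: 903 mg / 247 mg = 3.656 servings × $0.40 = $1.46.

$1.46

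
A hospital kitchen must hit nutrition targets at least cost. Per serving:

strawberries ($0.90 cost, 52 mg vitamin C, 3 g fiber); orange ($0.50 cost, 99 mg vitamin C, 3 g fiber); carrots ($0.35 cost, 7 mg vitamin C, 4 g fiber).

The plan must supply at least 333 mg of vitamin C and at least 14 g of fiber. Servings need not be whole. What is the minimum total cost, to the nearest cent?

Two binding constraints pin down two serving amounts, so the optimal mix uses at most two foods. The candidates are each food alone (scaled to the tighter of vitamin C/fiber) and each pair with both constraints tight.
strawberries only: max(333/52, 14/3) = 6.404 servings → $5.76.
orange only: max(333/99, 14/3) = 4.667 servings → $2.33.
carrots only: max(333/7, 14/4) = 47.57 servings → $16.65.
strawberries + orange with both tight: 2.745 servings and 1.922 servings → $3.43.
strawberries + carrots with both targets exact would need a negative amount; discard.
orange + carrots with both tight: 3.291 servings and 1.032 servings → $2.01.
So the least-cost plan costs $2.01.

$2.01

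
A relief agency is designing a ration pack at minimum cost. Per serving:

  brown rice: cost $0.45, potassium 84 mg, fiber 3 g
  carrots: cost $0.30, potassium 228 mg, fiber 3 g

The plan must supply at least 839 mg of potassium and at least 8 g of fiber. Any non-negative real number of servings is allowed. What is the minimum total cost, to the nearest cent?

Compare the cost at each extreme point of the feasible region.
brown rice only: max(839/84, 8/3) = 9.988 servings → $4.49.
carrots only: max(839/228, 8/3) = 3.68 servings → $1.10.
brown rice + carrots with both targets exact would need a negative amount; discard.
So the least-cost plan costs $1.10.

$1.10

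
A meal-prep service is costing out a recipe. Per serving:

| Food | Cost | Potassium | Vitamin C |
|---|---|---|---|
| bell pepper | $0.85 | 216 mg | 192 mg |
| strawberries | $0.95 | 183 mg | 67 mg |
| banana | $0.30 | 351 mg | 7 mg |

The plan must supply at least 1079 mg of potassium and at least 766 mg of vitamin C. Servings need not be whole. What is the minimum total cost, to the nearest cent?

Compare the cost at each extreme point of the feasible region.
bell pepper only: max(1079/216, 766/192) = 4.995 servings → $4.25.
strawberries only: max(1079/183, 766/67) = 11.43 servings → $10.86.
banana only: max(1079/351, 766/7) = 109.4 servings → $32.83.
bell pepper + strawberries with both tight: 3.285 servings and 2.019 servings → $4.71.
bell pepper + banana with both tight: 3.966 servings and 0.6332 servings → $3.56.
strawberries + banana: the both-tight solution has a negative serving — not a feasible corner.
So the least-cost plan costs $3.56.

$3.56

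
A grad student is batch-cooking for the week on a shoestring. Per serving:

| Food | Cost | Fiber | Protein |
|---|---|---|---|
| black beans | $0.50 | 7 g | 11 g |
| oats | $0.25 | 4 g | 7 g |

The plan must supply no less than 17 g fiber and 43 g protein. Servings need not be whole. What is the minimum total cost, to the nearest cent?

Compare the cost at each extreme point of the feasible region.
black beans only: max(17/7, 43/11) = 3.909 servings → $1.95.
oats only: max(17/4, 43/7) = 6.143 servings → $1.54.
black beans + oats: intersection lies outside the first quadrant.
The minimum over all feasible corners is $1.54.

$1.54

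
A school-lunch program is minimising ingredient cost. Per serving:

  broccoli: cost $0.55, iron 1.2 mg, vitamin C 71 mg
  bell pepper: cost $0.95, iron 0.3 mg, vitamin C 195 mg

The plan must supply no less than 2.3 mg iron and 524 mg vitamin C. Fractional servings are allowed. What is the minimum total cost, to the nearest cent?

$2.83

This is a tiny linear program; its minimum lies at a vertex of the feasible set. List the vertices and price them.
broccoli only: max(2.3/1.2, 524/71) = 7.38 servings → $4.06.
bell pepper only: max(2.3/0.3, 524/195) = 7.667 servings → $7.28.
broccoli + bell pepper with both tight: 1.37 servings and 2.189 servings → $2.83.
The minimum over all feasible corners is $2.83.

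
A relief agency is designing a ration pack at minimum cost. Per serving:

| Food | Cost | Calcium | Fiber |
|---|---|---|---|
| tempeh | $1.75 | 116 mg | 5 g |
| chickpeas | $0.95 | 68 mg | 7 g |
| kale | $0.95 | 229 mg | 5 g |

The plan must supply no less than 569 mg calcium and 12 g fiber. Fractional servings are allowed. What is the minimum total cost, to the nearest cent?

tempeh only: max(569/116, 12/5) = 4.905 servings → $8.58.
chickpeas only: max(569/68, 12/7) = 8.368 servings → $7.95.
kale only: max(569/229, 12/5) = 2.485 servings → $2.36.
tempeh + chickpeas: intersection lies outside the first quadrant.
tempeh + kale with both targets exact would need a negative amount; discard.
chickpeas + kale: intersection lies outside the first quadrant.
The minimum over all feasible corners is $2.36.

$2.36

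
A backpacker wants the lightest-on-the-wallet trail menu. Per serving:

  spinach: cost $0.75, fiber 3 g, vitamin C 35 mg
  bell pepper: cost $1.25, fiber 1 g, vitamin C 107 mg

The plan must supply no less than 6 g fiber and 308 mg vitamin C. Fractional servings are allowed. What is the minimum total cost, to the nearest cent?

With two linear requirements the optimum uses one or two foods; enumerate the corners.
spinach only: max(6/3, 308/35) = 8.8 servings → $6.60.
bell pepper only: max(6/1, 308/107) = 6 servings → $7.50.
spinach + bell pepper with both tight: 1.168 servings and 2.497 servings → $4.00.
So the least-cost plan costs $4.00.

$4.00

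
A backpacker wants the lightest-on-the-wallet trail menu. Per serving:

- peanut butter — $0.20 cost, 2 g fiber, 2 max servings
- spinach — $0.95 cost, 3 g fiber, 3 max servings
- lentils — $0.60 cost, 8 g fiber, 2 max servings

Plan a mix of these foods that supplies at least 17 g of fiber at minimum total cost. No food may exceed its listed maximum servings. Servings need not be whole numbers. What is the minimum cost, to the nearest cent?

Cost per g of fiber: lentils $0.0750, peanut butter $0.1000, spinach $0.3167.
Take 2 servings of lentils: +16.0 g fiber for $1.20 (total $1.20, still need 1.0 g).
Take 0.5 servings of peanut butter: +1.0 g fiber for $0.10 (total $1.30, still need 0.0 g).
Filling from the cheapest source first is optimal under one linear minimum: $1.30.

$1.30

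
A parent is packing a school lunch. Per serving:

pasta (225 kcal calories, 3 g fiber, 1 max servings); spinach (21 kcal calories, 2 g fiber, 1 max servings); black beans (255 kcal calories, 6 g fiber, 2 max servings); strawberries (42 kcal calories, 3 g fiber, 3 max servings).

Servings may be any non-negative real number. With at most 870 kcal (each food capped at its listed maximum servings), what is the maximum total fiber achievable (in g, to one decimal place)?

Fiber per kcal: spinach 0.09524, strawberries 0.07143, black beans 0.02353, pasta 0.01333.
Take 1 serving of spinach: uses 21 kcal, +2.0 g fiber (running total 2.0 g).
Take 3 servings of strawberries: uses 126 kcal, +9.0 g fiber (running total 11.0 g).
Take 2 servings of black beans: uses 510 kcal, +12.0 g fiber (running total 23.0 g).
Take 0.9467 servings of pasta: uses 213 kcal, +2.8 g fiber (running total 25.8 g).
Filling greedily by fiber-per-kcal is optimal for one linear limit, giving 25.8 g.

25.8 g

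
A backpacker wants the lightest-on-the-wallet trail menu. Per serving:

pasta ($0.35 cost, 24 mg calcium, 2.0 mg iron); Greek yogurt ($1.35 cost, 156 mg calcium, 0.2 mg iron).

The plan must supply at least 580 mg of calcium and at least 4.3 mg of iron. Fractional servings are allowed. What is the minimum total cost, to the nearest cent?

$5.28

An LP optimum is at a vertex; with two nutrient constraints at most two foods are used. Check each candidate.
pasta only: max(580/24, 4.3/2.0) = 24.17 servings → $8.46.
Greek yogurt only: max(580/156, 4.3/0.2) = 21.5 servings → $29.02.
pasta + Greek yogurt with both tight: 1.806 servings and 3.44 servings → $5.28.
Cheapest feasible corner: $5.28.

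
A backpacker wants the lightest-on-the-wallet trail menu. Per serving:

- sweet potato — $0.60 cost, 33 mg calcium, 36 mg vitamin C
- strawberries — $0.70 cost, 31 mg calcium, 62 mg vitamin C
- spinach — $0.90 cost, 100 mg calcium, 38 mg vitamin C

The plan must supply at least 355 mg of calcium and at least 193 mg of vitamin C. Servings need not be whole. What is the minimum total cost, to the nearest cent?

sweet potato only: max(355/33, 193/36) = 10.76 servings → $6.45.
strawberries only: max(355/31, 193/62) = 11.45 servings → $8.02.
spinach only: max(355/100, 193/38) = 5.079 servings → $4.57.
sweet potato + strawberries with both targets exact would need a negative amount; discard.
sweet potato + spinach with both tight: 2.477 servings and 2.733 servings → $3.95.
strawberries + spinach with both tight: 1.157 servings and 3.191 servings → $3.68.
So the least-cost plan costs $3.68.

$3.68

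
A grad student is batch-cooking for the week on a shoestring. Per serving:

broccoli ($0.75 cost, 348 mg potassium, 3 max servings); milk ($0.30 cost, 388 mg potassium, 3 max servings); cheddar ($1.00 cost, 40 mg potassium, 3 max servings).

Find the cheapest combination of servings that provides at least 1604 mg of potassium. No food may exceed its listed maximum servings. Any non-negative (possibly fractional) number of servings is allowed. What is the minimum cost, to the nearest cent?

$1.85

Cost per mg of potassium: milk $0.0008, broccoli $0.0022, cheddar $0.0250.
Take 3 servings of milk: +1164.0 mg potassium for $0.90 (total $0.90, still need 440.0 mg).
Take 1.264 servings of broccoli: +440.0 mg potassium for $0.95 (total $1.85, still need 0.0 mg).
Filling from the cheapest source first is optimal under one linear minimum: $1.85.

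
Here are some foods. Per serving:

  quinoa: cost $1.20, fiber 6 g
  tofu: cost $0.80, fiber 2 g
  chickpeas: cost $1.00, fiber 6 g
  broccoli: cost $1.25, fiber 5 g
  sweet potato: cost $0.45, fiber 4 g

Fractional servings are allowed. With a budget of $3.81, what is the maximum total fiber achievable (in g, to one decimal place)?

33.9 g

Fiber per dollar: sweet potato 8.889, chickpeas 6, quinoa 5, broccoli 4, tofu 2.5.
With no serving limits, spend the whole cost allowance on sweet potato: $3.81 / $0.45 × 4 g = 33.9 g.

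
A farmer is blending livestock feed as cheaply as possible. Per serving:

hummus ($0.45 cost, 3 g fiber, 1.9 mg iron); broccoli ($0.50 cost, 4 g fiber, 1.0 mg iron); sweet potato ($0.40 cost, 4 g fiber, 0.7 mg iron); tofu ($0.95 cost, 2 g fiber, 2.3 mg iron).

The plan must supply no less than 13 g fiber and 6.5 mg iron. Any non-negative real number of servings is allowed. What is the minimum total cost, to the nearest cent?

Minimising a linear cost over {fiber ≥ 13, iron ≥ 6.5, servings ≥ 0} — the optimum is at a vertex, using one or two foods.
hummus only: max(13/3, 6.5/1.9) = 4.333 servings → $1.95.
broccoli only: max(13/4, 6.5/1.0) = 6.5 servings → $3.25.
sweet potato only: max(13/4, 6.5/0.7) = 9.286 servings → $3.71.
tofu only: max(13/2, 6.5/2.3) = 6.5 servings → $6.17.
hummus + broccoli with both tight: 2.826 servings and 1.13 servings → $1.84.
hummus + sweet potato with both tight: 3.073 servings and 0.9455 servings → $1.76.
hummus + tofu with both targets exact would need a negative amount; discard.
broccoli + sweet potato: intersection lies outside the first quadrant.
broccoli + tofu with both tight: 2.347 servings and 1.806 servings → $2.89.
sweet potato + tofu with both tight: 2.167 servings and 2.167 servings → $2.92.
Cheapest feasible corner: $1.76.

$1.76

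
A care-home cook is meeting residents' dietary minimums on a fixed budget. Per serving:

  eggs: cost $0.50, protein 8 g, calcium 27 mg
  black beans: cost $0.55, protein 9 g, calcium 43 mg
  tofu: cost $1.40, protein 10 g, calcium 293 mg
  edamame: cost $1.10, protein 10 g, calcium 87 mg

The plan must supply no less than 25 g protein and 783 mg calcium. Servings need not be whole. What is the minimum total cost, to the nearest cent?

With two linear requirements the optimum uses one or two foods; enumerate the corners.
eggs only: max(25/8, 783/27) = 29 servings → $14.50.
black beans only: max(25/9, 783/43) = 18.21 servings → $10.02.
tofu only: max(25/10, 783/293) = 2.672 servings → $3.74.
edamame only: max(25/10, 783/87) = 9 servings → $9.90.
eggs + black beans: intersection lies outside the first quadrant.
eggs + tofu with both targets exact would need a negative amount; discard.
eggs + edamame: the both-tight solution has a negative serving — not a feasible corner.
black beans + tofu: intersection lies outside the first quadrant.
black beans + edamame: intersection lies outside the first quadrant.
tofu + edamame with both targets exact would need a negative amount; discard.
So the least-cost plan costs $3.74.

$3.74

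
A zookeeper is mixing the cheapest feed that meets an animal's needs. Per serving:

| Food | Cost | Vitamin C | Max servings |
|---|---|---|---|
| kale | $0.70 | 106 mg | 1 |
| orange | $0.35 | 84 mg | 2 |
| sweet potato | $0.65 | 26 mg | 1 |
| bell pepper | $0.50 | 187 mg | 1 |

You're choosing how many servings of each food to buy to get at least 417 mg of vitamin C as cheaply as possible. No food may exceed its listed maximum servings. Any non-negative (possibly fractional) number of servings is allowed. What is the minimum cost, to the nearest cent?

$1.61

Cost per mg of vitamin C: bell pepper $0.0027, orange $0.0042, kale $0.0066, sweet potato $0.0250.
Take 1 serving of bell pepper: +187.0 mg vitamin C for $0.50 (total $0.50, still need 230.0 mg).
Take 2 servings of orange: +168.0 mg vitamin C for $0.70 (total $1.20, still need 62.0 mg).
Take 0.5849 servings of kale: +62.0 mg vitamin C for $0.41 (total $1.61, still need 0.0 mg).
Filling from the cheapest source first is optimal under one linear minimum: $1.61.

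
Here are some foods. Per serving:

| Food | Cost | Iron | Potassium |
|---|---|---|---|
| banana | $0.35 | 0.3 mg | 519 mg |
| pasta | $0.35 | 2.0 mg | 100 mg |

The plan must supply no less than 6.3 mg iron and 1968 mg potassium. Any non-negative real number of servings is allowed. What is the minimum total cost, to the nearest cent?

A basic optimal solution has at most two foods positive. Try each food alone and each pair with both targets met exactly.
banana only: max(6.3/0.3, 1968/519) = 21 servings → $7.35.
pasta only: max(6.3/2.0, 1968/100) = 19.68 servings → $6.89.
banana + pasta with both tight: 3.28 servings and 2.658 servings → $2.08.
Cheapest feasible corner: $2.08.

$2.08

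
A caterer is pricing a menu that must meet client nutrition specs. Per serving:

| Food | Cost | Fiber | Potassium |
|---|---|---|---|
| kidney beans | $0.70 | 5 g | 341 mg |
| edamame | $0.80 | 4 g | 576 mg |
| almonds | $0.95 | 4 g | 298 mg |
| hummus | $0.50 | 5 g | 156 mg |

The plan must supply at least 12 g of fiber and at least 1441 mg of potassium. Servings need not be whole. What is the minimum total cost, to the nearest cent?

$2.15

This is a tiny linear program; its minimum lies at a vertex of the feasible set. List the vertices and price them.
kidney beans only: max(12/5, 1441/341) = 4.226 servings → $2.96.
edamame only: max(12/4, 1441/576) = 3 servings → $2.40.
almonds only: max(12/4, 1441/298) = 4.836 servings → $4.59.
hummus only: max(12/5, 1441/156) = 9.237 servings → $4.62.
kidney beans + edamame with both tight: 0.7573 servings and 2.053 servings → $2.17.
kidney beans + almonds with both targets exact would need a negative amount; discard.
kidney beans + hummus: intersection lies outside the first quadrant.
edamame + almonds with both tight: 1.968 servings and 1.032 servings → $2.55.
edamame + hummus with both tight: 2.364 servings and 0.5089 servings → $2.15.
almonds + hummus: the both-tight solution has a negative serving — not a feasible corner.
So the least-cost plan costs $2.15.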